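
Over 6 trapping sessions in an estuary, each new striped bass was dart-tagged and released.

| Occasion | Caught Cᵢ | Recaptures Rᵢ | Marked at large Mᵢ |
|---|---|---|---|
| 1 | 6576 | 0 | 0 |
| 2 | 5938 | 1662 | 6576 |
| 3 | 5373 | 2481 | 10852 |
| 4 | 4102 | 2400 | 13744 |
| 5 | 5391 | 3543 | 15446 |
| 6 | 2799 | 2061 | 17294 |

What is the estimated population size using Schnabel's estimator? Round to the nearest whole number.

N ≈ 23,496

Σ MᵢCᵢ = 0·6576 + 6576·5938 + 10852·5373 + 13744·4102 + 15446·5391 + 17294·2799 = 0 + 39048288 + 58307796 + 56377888 + 83269386 + 48405906 = 285409264
Σ Rᵢ = 0 + 1662 + 2481 + 2400 + 3543 + 2061 = 12147
N̂ = 285409264 / 12147 ≈ 23496.3 → 23496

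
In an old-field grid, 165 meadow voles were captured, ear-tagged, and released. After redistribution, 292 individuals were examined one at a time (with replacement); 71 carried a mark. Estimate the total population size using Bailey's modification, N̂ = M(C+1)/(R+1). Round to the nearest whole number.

N̂ = 165·(292+1)/(71+1) = 165·293/72 = 48345/72 ≈ 671.46 → 671

N ≈ 671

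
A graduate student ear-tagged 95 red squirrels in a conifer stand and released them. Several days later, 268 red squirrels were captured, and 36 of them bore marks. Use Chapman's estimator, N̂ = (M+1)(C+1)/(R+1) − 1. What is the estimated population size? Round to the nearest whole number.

N ≈ 697

N̂ = (95+1)(268+1)/(36+1) − 1 = 96·269/37 − 1
= 25824/37 − 1 ≈ 697.9 − 1 ≈ 696.9 → 697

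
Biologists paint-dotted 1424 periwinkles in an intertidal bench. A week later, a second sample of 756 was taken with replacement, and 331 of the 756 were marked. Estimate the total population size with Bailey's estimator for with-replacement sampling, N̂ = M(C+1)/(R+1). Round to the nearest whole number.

N̂ = 1424·(756+1)/(331+1) = 1424·757/332 = 1077968/332 ≈ 3246.9 → 3247

N ≈ 3247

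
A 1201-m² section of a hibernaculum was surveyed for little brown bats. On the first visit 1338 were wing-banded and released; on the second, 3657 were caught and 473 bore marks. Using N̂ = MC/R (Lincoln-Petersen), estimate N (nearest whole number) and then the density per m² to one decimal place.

density ≈ 8.6 little brown bats per m²

N̂ = 1338·3657/473 = 4893066/473 ≈ 10344.7 → 10345
Density = N̂ / area = 10345 / 1201 ≈ 8.61 → 8.6 per m²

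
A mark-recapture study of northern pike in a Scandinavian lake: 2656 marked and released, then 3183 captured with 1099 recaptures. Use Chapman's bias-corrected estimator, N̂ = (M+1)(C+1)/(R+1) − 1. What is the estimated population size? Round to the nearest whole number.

N̂ = (2656+1)(3183+1)/(1099+1) − 1 = 2657·3184/1100 − 1
= 8459888/1100 − 1 ≈ 7690.8 − 1 ≈ 7689.8 → 7690

N ≈ 7690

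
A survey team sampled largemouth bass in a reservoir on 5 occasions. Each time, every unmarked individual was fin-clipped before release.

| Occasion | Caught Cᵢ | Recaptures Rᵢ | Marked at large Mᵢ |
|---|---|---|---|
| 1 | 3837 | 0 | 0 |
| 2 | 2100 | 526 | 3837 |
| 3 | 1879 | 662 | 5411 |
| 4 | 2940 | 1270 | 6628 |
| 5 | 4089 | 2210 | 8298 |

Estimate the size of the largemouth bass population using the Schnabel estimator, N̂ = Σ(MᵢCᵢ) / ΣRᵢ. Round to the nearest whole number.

N ≈ 15,347

Σ MᵢCᵢ = 0·3837 + 3837·2100 + 5411·1879 + 6628·2940 + 8298·4089 = 0 + 8057700 + 10167269 + 19486320 + 33930522 = 71641811
Σ Rᵢ = 0 + 526 + 662 + 1270 + 2210 = 4668
N̂ = 71641811 / 4668 ≈ 15347.4 → 15347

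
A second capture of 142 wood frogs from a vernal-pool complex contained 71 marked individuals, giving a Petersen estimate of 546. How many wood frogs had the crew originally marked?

From N = M·C/R: M = N·R / C = 546·71 / 142 = 38766 / 142 = 273.

M = 273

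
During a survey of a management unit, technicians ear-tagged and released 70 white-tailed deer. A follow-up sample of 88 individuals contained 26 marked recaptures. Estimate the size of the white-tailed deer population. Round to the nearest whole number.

Lincoln-Petersen assumes M/N = R/C, so N = M·C / R.
N = (70 × 88) / 26 = 6160 / 26 ≈ 236.9 → 237

N ≈ 237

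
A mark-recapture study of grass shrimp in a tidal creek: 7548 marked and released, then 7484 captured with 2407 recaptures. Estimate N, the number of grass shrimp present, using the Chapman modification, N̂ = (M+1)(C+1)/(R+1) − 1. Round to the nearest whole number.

N ≈ 23,464

N̂ = (7548+1)(7484+1)/(2407+1) − 1 = 7549·7485/2408 − 1
= 56504265/2408 − 1 ≈ 23465.2 − 1 ≈ 23464.2 → 23464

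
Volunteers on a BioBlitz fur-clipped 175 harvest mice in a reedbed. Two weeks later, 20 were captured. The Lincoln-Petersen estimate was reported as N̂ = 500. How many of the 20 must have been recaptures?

R = 7

From N = M·C/R: R = M·C / N = 175·20 / 500 = 3500 / 500 = 7.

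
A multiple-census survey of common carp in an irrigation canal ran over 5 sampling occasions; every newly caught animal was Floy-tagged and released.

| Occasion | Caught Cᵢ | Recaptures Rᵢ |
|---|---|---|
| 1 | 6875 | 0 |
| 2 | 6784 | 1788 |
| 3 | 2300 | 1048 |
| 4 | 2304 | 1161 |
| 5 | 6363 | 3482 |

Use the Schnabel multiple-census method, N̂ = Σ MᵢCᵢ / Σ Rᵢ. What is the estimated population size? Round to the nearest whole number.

Marked at large before each occasion: Mᵢ = Σⱼ<ᵢ (Cⱼ − Rⱼ) → M1=0, M2=6875, M3=11871, M4=13123, M5=14266
Σ MᵢCᵢ = 0·6875 + 6875·6784 + 11871·2300 + 13123·2304 + 14266·6363 = 0 + 46640000 + 27303300 + 30235392 + 90774558 = 194953250
Σ Rᵢ = 0 + 1788 + 1048 + 1161 + 3482 = 7479
N̂ = 194953250 / 7479 ≈ 26066.8 → 26067

N ≈ 26,067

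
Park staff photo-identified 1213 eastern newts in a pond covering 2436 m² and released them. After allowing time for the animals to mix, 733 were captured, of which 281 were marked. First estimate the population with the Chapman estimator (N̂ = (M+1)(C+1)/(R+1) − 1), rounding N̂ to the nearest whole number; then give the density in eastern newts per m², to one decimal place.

N̂ = 1214·734/282 − 1 = 891076/282 − 1 ≈ 3158.8 → 3159
Density = N̂ / area = 3159 / 2436 ≈ 1.30 → 1.3 per m²

density ≈ 1.3 eastern newts per m²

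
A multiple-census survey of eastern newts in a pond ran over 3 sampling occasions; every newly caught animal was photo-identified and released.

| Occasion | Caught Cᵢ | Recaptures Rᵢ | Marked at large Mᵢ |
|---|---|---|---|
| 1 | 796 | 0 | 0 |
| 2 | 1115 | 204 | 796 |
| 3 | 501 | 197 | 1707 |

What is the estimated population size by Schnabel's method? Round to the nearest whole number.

Σ MᵢCᵢ = 0·796 + 796·1115 + 1707·501 = 0 + 887540 + 855207 = 1742747
Σ Rᵢ = 0 + 204 + 197 = 401
N̂ = 1742747 / 401 ≈ 4346.0 → 4346

N ≈ 4346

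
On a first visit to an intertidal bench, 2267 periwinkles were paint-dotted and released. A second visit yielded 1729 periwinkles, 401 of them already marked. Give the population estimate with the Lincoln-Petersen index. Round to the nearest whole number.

N ≈ 9775

N = (2267 × 1729) / 401 = 3919643 / 401 ≈ 9774.7 → 9775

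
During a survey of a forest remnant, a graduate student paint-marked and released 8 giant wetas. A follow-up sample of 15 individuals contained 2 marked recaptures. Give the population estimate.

N = (8 × 15) / 2 = 120 / 2 = 60

N = 60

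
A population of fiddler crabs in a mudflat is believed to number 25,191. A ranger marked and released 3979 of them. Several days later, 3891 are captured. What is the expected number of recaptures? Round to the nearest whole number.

Expected recaptures E[R] = M·C / N.
E[R] = 3979 × 3891 / 25191 = 15482289 / 25191 ≈ 614.6 → 615

expected recaptures ≈ 615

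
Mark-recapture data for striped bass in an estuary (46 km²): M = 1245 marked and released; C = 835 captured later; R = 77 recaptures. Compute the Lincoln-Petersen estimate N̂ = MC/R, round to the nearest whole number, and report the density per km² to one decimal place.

density ≈ 293.5 striped bass per km²

N̂ = 1245·835/77 = 1039575/77 ≈ 13501.0 → 13501
Density = N̂ / area = 13501 / 46 ≈ 293.50 → 293.5 per km²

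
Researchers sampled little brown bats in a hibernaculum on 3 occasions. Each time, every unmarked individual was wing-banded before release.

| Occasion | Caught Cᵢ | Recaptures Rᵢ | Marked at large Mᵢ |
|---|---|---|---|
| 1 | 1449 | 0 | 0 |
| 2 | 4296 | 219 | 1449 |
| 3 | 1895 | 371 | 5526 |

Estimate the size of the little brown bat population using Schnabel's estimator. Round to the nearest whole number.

Σ MᵢCᵢ = 0·1449 + 1449·4296 + 5526·1895 = 0 + 6224904 + 10471770 = 16696674
Σ Rᵢ = 0 + 219 + 371 = 590
N̂ = 16696674 / 590 ≈ 28299.4 → 28299

N ≈ 28,299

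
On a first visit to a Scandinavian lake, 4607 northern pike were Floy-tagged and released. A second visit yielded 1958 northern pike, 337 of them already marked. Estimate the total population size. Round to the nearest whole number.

N = (4607 × 1958) / 337 = 9020506 / 337 ≈ 26767.1 → 26767

N ≈ 26,767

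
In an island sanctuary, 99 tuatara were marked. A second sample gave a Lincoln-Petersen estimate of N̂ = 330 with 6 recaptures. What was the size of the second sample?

C = 20

From N = M·C/R: C = N·R / M = 330·6 / 99 = 1980 / 99 = 20.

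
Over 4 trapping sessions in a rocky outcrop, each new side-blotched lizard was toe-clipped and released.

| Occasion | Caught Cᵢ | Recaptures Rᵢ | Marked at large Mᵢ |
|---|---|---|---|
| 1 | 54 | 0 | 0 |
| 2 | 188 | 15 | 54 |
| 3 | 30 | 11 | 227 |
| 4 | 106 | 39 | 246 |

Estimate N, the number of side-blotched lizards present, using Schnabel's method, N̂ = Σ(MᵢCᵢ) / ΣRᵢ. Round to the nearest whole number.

N ≈ 662

Σ MᵢCᵢ = 0·54 + 54·188 + 227·30 + 246·106 = 0 + 10152 + 6810 + 26076 = 43038
Σ Rᵢ = 0 + 15 + 11 + 39 = 65
N̂ = 43038 / 65 ≈ 662.1 → 662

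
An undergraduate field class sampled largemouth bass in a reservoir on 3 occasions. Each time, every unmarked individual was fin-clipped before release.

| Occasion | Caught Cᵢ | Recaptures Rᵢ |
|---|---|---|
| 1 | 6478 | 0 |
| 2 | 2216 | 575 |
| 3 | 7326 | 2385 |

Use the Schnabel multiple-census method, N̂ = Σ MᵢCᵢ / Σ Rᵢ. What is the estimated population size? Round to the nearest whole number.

N ≈ 24,944

Marked at large before each occasion: Mᵢ = Σⱼ<ᵢ (Cⱼ − Rⱼ) → M1=0, M2=6478, M3=8119
Σ MᵢCᵢ = 0·6478 + 6478·2216 + 8119·7326 = 0 + 14355248 + 59479794 = 73835042
Σ Rᵢ = 0 + 575 + 2385 = 2960
N̂ = 73835042 / 2960 ≈ 24944.3 → 24944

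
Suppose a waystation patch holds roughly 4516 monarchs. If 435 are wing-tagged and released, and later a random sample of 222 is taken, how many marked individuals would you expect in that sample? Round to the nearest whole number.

expected recaptures ≈ 21

The marked fraction of the population is 435/4516, so in a sample of 222 expect C·(M/N) marked.
E[R] = 435 × 222 / 4516 = 96570 / 4516 ≈ 21.4 → 21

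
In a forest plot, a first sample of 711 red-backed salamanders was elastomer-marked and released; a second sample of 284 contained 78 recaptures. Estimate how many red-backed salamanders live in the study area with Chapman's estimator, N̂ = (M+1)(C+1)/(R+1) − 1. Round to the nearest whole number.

N̂ = (711+1)(284+1)/(78+1) − 1 = 712·285/79 − 1
= 202920/79 − 1 ≈ 2568.6 − 1 ≈ 2567.6 → 2568

N ≈ 2568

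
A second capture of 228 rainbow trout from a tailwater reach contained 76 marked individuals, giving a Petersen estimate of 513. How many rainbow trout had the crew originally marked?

M = 171

From N = M·C/R: M = N·R / C = 513·76 / 228 = 38988 / 228 = 171.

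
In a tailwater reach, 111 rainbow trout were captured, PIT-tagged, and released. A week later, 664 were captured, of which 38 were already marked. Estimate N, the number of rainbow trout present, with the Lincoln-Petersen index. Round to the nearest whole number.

N = (111 × 664) / 38 = 73704 / 38 ≈ 1939.6 → 1940

N ≈ 1940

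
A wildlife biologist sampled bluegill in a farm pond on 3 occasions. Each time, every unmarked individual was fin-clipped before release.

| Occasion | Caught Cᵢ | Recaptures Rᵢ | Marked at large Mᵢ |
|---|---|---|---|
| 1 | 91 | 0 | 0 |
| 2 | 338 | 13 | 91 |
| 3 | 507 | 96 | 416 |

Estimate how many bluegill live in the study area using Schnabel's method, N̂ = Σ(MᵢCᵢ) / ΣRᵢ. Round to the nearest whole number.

Σ MᵢCᵢ = 0·91 + 91·338 + 416·507 = 0 + 30758 + 210912 = 241670
Σ Rᵢ = 0 + 13 + 96 = 109
N̂ = 241670 / 109 ≈ 2217.2 → 2217

N ≈ 2217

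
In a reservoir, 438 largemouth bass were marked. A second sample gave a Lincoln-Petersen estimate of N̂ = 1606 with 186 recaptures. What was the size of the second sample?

From N = M·C/R: C = N·R / M = 1606·186 / 438 = 298716 / 438 = 682.

C = 682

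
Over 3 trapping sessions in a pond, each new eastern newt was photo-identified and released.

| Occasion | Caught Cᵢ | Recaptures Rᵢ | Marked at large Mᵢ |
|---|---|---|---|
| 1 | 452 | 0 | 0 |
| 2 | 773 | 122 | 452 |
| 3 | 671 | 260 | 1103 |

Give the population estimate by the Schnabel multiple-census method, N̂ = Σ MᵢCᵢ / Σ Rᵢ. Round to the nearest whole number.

Σ MᵢCᵢ = 0·452 + 452·773 + 1103·671 = 0 + 349396 + 740113 = 1089509
Σ Rᵢ = 0 + 122 + 260 = 382
N̂ = 1089509 / 382 ≈ 2852.1 → 2852

N ≈ 2852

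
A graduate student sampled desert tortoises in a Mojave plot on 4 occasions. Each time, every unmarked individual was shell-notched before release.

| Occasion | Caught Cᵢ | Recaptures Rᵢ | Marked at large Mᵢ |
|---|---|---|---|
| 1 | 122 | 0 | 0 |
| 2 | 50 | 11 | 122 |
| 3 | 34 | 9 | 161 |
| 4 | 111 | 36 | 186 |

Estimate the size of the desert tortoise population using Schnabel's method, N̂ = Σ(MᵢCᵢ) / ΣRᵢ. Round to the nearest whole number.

Σ MᵢCᵢ = 0·122 + 122·50 + 161·34 + 186·111 = 0 + 6100 + 5474 + 20646 = 32220
Σ Rᵢ = 0 + 11 + 9 + 36 = 56
N̂ = 32220 / 56 ≈ 575.4 → 575

N ≈ 575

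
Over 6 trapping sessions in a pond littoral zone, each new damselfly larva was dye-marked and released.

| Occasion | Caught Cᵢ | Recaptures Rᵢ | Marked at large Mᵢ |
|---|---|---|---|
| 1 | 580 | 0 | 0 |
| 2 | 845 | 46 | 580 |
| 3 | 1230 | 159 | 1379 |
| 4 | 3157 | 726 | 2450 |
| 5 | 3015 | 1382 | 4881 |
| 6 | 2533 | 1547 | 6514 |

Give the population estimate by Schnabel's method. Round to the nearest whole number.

Σ MᵢCᵢ = 0·580 + 580·845 + 1379·1230 + 2450·3157 + 4881·3015 + 6514·2533 = 0 + 490100 + 1696170 + 7734650 + 14716215 + 16499962 = 41137097
Σ Rᵢ = 0 + 46 + 159 + 726 + 1382 + 1547 = 3860
N̂ = 41137097 / 3860 ≈ 10657.3 → 10657

N ≈ 10,657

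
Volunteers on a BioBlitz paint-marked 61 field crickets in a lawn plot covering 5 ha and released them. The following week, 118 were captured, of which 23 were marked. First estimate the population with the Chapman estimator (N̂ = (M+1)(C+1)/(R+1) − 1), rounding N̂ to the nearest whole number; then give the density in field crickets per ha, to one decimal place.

density ≈ 61.2 field crickets per ha

N̂ = 62·119/24 − 1 = 7378/24 − 1 ≈ 306.4 → 306
Density = N̂ / area = 306 / 5 ≈ 61.20 → 61.2 per ha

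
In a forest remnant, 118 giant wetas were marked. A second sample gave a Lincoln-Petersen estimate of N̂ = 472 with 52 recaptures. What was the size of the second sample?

From N = M·C/R: C = N·R / M = 472·52 / 118 = 24544 / 118 = 208.

C = 208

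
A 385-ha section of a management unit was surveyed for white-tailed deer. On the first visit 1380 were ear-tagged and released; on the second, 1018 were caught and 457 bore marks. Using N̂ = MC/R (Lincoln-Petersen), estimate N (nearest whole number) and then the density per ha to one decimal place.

N̂ = 1380·1018/457 = 1404840/457 ≈ 3074.0 → 3074
Density = N̂ / area = 3074 / 385 ≈ 7.98 → 8.0 per ha

density ≈ 8.0 white-tailed deer per ha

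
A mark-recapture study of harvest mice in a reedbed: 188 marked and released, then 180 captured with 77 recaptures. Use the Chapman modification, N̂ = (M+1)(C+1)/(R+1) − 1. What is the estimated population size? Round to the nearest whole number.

N̂ = (188+1)(180+1)/(77+1) − 1 = 189·181/78 − 1
= 34209/78 − 1 ≈ 438.6 − 1 ≈ 437.6 → 438

N ≈ 438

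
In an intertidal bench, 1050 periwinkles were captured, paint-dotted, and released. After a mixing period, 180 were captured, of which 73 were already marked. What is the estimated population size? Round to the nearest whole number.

N = (1050 × 180) / 73 = 189000 / 73 ≈ 2589.0 → 2589

N ≈ 2589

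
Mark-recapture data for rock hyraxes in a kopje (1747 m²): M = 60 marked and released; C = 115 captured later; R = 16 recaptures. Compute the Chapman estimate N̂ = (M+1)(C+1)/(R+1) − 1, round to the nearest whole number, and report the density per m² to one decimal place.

N̂ = 61·116/17 − 1 = 7076/17 − 1 ≈ 415.2 → 415
Density = N̂ / area = 415 / 1747 ≈ 0.24 → 0.2 per m²

density ≈ 0.2 rock hyraxes per m²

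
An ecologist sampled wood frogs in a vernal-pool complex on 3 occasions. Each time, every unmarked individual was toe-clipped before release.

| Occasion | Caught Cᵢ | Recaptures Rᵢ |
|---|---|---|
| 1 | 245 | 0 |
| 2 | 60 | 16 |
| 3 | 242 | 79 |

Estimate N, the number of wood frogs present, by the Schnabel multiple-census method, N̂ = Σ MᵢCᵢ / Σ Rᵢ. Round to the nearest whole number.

N ≈ 891

Marked at large before each occasion: Mᵢ = Σⱼ<ᵢ (Cⱼ − Rⱼ) → M1=0, M2=245, M3=289
Σ MᵢCᵢ = 0·245 + 245·60 + 289·242 = 0 + 14700 + 69938 = 84638
Σ Rᵢ = 0 + 16 + 79 = 95
N̂ = 84638 / 95 ≈ 890.9 → 891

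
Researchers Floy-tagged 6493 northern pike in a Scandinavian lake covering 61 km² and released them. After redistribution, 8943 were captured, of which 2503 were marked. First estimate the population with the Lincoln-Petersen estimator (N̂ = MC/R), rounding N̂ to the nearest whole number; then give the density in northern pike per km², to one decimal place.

density ≈ 380.3 northern pike per km²

N̂ = 6493·8943/2503 = 58066899/2503 ≈ 23198.9 → 23199
Density = N̂ / area = 23199 / 61 ≈ 380.31 → 380.3 per km²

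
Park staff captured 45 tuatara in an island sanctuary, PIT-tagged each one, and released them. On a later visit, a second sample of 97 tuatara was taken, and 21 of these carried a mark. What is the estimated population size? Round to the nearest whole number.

If marked individuals mix randomly, R/C ≈ M/N, giving N ≈ M·C/R.
N = (45 × 97) / 21 = 4365 / 21 ≈ 207.9 → 208

N ≈ 208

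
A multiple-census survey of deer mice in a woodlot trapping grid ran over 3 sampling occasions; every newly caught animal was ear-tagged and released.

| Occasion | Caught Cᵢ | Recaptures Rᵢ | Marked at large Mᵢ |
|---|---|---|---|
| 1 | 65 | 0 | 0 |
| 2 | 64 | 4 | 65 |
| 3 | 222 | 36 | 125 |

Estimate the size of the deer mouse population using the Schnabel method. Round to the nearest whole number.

N ≈ 798

Σ MᵢCᵢ = 0·65 + 65·64 + 125·222 = 0 + 4160 + 27750 = 31910
Σ Rᵢ = 0 + 4 + 36 = 40
N̂ = 31910 / 40 ≈ 797.8 → 798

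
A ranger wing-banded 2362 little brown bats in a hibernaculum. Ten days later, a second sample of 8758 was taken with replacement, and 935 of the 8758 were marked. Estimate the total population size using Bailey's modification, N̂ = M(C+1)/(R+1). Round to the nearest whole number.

N̂ = 2362·(8758+1)/(935+1) = 2362·8759/936 = 20688758/936 ≈ 22103.4 → 22103

N ≈ 22,103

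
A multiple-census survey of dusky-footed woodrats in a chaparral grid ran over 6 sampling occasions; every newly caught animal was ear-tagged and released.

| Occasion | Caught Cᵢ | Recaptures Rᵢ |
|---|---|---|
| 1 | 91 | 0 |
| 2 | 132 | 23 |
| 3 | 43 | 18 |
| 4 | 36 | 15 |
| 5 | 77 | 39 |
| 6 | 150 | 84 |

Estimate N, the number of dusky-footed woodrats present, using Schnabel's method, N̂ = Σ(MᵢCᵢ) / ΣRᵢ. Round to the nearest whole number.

N ≈ 504

Marked at large before each occasion: Mᵢ = Σⱼ<ᵢ (Cⱼ − Rⱼ) → M1=0, M2=91, M3=200, M4=225, M5=246, M6=284
Σ MᵢCᵢ = 0·91 + 91·132 + 200·43 + 225·36 + 246·77 + 284·150 = 0 + 12012 + 8600 + 8100 + 18942 + 42600 = 90254
Σ Rᵢ = 0 + 23 + 18 + 15 + 39 + 84 = 179
N̂ = 90254 / 179 ≈ 504.2 → 504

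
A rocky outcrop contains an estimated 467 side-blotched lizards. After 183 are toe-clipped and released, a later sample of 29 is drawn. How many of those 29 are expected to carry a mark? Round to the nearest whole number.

expected recaptures ≈ 11

Expected recaptures E[R] = M·C / N.
E[R] = 183 × 29 / 467 = 5307 / 467 ≈ 11.4 → 11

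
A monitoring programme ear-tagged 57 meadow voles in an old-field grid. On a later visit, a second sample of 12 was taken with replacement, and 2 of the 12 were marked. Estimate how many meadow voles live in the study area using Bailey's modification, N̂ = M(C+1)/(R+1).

N̂ = 57·(12+1)/(2+1) = 57·13/3 = 741/3 = 247

N = 247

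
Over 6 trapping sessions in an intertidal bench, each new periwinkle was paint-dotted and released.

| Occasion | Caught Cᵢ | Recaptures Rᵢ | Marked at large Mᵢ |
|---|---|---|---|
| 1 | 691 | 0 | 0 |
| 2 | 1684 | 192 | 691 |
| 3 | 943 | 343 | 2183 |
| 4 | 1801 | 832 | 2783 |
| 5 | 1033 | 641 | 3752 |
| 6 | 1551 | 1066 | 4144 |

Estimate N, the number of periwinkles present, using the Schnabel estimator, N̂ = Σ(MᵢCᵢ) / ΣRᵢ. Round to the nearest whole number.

N ≈ 6030

Σ MᵢCᵢ = 0·691 + 691·1684 + 2183·943 + 2783·1801 + 3752·1033 + 4144·1551 = 0 + 1163644 + 2058569 + 5012183 + 3875816 + 6427344 = 18537556
Σ Rᵢ = 0 + 192 + 343 + 832 + 641 + 1066 = 3074
N̂ = 18537556 / 3074 ≈ 6030.4 → 6030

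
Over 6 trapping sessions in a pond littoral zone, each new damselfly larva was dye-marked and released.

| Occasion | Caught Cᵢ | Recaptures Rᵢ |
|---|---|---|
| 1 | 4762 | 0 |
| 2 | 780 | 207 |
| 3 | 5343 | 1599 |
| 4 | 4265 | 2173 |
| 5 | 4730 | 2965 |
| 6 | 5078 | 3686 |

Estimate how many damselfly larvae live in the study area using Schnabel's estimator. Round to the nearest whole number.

Marked at large before each occasion: Mᵢ = Σⱼ<ᵢ (Cⱼ − Rⱼ) → M1=0, M2=4762, M3=5335, M4=9079, M5=11171, M6=12936
Σ MᵢCᵢ = 0·4762 + 4762·780 + 5335·5343 + 9079·4265 + 11171·4730 + 12936·5078 = 0 + 3714360 + 28504905 + 38721935 + 52838830 + 65689008 = 189469038
Σ Rᵢ = 0 + 207 + 1599 + 2173 + 2965 + 3686 = 10630
N̂ = 189469038 / 10630 ≈ 17824.0 → 17824

N ≈ 17,824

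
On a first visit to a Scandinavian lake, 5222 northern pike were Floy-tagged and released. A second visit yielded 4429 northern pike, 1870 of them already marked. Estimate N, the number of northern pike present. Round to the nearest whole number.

N ≈ 12,368

N = (5222 × 4429) / 1870 = 23128238 / 1870 ≈ 12368.0 → 12368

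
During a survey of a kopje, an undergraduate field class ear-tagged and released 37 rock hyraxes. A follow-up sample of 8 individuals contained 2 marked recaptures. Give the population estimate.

N = 148

If marked individuals mix randomly, R/C ≈ M/N, giving N ≈ M·C/R.
N = (37 × 8) / 2 = 296 / 2 = 148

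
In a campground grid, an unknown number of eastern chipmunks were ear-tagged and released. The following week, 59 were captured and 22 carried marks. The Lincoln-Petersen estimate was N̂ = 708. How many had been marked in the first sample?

From N = M·C/R: M = N·R / C = 708·22 / 59 = 15576 / 59 = 264.

M = 264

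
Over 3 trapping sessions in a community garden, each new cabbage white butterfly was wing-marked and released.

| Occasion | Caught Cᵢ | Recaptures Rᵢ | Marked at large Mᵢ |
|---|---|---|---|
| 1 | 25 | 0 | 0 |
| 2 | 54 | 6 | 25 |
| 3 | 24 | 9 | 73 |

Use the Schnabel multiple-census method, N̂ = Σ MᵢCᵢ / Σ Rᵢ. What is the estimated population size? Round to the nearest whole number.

N ≈ 207

Σ MᵢCᵢ = 0·25 + 25·54 + 73·24 = 0 + 1350 + 1752 = 3102
Σ Rᵢ = 0 + 6 + 9 = 15
N̂ = 3102 / 15 ≈ 206.8 → 207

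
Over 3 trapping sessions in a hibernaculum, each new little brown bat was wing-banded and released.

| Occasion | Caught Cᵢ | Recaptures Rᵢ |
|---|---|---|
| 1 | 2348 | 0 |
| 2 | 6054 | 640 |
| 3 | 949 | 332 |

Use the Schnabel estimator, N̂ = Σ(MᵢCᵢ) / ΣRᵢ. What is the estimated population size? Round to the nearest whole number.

N ≈ 22,203

Marked at large before each occasion: Mᵢ = Σⱼ<ᵢ (Cⱼ − Rⱼ) → M1=0, M2=2348, M3=7762
Σ MᵢCᵢ = 0·2348 + 2348·6054 + 7762·949 = 0 + 14214792 + 7366138 = 21580930
Σ Rᵢ = 0 + 640 + 332 = 972
N̂ = 21580930 / 972 ≈ 22202.6 → 22203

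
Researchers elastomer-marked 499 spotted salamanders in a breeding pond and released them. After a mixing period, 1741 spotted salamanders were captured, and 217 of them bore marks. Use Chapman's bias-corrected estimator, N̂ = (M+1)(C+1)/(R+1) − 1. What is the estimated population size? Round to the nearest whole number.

N ≈ 3994

N̂ = (499+1)(1741+1)/(217+1) − 1 = 500·1742/218 − 1
= 871000/218 − 1 ≈ 3995.4 − 1 ≈ 3994.4 → 3994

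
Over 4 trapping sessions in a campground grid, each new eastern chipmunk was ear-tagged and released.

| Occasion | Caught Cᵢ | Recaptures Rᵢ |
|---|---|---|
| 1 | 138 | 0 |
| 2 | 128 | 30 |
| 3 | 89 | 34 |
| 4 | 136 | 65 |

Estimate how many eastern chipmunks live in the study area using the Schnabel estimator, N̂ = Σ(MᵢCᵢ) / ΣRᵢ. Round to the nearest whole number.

Marked at large before each occasion: Mᵢ = Σⱼ<ᵢ (Cⱼ − Rⱼ) → M1=0, M2=138, M3=236, M4=291
Σ MᵢCᵢ = 0·138 + 138·128 + 236·89 + 291·136 = 0 + 17664 + 21004 + 39576 = 78244
Σ Rᵢ = 0 + 30 + 34 + 65 = 129
N̂ = 78244 / 129 ≈ 606.5 → 607

N ≈ 607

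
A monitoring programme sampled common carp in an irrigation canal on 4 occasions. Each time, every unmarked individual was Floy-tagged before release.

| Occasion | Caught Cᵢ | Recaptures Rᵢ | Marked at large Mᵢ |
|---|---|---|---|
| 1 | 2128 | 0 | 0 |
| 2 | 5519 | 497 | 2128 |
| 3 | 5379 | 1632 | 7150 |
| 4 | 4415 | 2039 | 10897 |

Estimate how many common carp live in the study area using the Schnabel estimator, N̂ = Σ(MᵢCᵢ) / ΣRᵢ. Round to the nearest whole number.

N ≈ 23,588

Σ MᵢCᵢ = 0·2128 + 2128·5519 + 7150·5379 + 10897·4415 = 0 + 11744432 + 38459850 + 48110255 = 98314537
Σ Rᵢ = 0 + 497 + 1632 + 2039 = 4168
N̂ = 98314537 / 4168 ≈ 23587.9 → 23588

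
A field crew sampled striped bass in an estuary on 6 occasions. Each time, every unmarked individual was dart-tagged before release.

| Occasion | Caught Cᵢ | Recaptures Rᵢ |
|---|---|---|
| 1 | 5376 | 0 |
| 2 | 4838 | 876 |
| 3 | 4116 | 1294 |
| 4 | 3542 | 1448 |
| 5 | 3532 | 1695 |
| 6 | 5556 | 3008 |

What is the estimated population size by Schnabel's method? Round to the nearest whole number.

N ≈ 29,715

Marked at large before each occasion: Mᵢ = Σⱼ<ᵢ (Cⱼ − Rⱼ) → M1=0, M2=5376, M3=9338, M4=12160, M5=14254, M6=16091
Σ MᵢCᵢ = 0·5376 + 5376·4838 + 9338·4116 + 12160·3542 + 14254·3532 + 16091·5556 = 0 + 26009088 + 38435208 + 43070720 + 50345128 + 89401596 = 247261740
Σ Rᵢ = 0 + 876 + 1294 + 1448 + 1695 + 3008 = 8321
N̂ = 247261740 / 8321 ≈ 29715.4 → 29715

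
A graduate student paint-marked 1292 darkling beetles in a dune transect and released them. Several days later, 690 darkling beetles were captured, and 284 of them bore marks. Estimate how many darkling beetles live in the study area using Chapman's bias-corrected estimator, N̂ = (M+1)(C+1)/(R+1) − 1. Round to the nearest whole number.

N ≈ 3134

N̂ = (1292+1)(690+1)/(284+1) − 1 = 1293·691/285 − 1
= 893463/285 − 1 ≈ 3135.0 − 1 ≈ 3134.0 → 3134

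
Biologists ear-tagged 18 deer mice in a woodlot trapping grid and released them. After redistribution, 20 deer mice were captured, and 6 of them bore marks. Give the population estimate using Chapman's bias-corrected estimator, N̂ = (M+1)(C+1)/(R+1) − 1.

N̂ = (18+1)(20+1)/(6+1) − 1 = 19·21/7 − 1
= 399/7 − 1 = 57 − 1 = 56

N = 56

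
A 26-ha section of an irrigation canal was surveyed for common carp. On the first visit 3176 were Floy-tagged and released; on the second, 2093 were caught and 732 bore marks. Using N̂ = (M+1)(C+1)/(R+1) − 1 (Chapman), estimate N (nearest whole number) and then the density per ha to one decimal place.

N̂ = 3177·2094/733 − 1 = 6652638/733 − 1 ≈ 9074.9 → 9075
Density = N̂ / area = 9075 / 26 ≈ 349.04 → 349.0 per ha

density ≈ 349.0 common carp per ha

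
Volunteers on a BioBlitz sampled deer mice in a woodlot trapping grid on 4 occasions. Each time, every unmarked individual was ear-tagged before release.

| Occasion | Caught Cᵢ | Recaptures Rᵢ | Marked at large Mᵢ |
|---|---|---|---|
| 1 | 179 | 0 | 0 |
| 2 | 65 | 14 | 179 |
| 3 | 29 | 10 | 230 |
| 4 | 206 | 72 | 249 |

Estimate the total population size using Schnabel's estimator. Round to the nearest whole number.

N ≈ 725

Σ MᵢCᵢ = 0·179 + 179·65 + 230·29 + 249·206 = 0 + 11635 + 6670 + 51294 = 69599
Σ Rᵢ = 0 + 14 + 10 + 72 = 96
N̂ = 69599 / 96 ≈ 725.0 → 725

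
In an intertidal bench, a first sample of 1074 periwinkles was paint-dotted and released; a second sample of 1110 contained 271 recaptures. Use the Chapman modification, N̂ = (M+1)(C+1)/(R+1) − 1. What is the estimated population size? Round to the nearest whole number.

N ≈ 4390

N̂ = (1074+1)(1110+1)/(271+1) − 1 = 1075·1111/272 − 1
= 1194325/272 − 1 ≈ 4390.9 − 1 ≈ 4389.9 → 4390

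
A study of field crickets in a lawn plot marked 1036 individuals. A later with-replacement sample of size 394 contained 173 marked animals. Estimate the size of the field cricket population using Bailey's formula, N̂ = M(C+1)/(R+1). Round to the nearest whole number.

N̂ = 1036·(394+1)/(173+1) = 1036·395/174 = 409220/174 ≈ 2351.8 → 2352

N ≈ 2352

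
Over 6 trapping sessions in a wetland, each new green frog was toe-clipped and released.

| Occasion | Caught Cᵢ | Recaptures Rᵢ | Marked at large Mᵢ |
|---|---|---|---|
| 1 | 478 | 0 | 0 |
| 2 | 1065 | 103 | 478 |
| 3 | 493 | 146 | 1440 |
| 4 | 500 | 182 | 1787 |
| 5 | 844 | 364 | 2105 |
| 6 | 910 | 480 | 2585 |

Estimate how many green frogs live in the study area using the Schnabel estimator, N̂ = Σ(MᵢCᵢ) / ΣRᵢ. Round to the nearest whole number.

Σ MᵢCᵢ = 0·478 + 478·1065 + 1440·493 + 1787·500 + 2105·844 + 2585·910 = 0 + 509070 + 709920 + 893500 + 1776620 + 2352350 = 6241460
Σ Rᵢ = 0 + 103 + 146 + 182 + 364 + 480 = 1275
N̂ = 6241460 / 1275 ≈ 4895.3 → 4895

N ≈ 4895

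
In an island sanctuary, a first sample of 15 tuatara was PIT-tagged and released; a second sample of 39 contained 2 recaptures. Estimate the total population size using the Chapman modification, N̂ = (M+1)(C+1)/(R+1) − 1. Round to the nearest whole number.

N̂ = (15+1)(39+1)/(2+1) − 1 = 16·40/3 − 1
= 640/3 − 1 ≈ 213.3 − 1 ≈ 212.3 → 212

N ≈ 212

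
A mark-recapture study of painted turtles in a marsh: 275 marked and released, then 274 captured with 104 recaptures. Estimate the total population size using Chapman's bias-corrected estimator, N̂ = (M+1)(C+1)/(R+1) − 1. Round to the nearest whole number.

N̂ = (275+1)(274+1)/(104+1) − 1 = 276·275/105 − 1
= 75900/105 − 1 ≈ 722.9 − 1 ≈ 721.9 → 722

N ≈ 722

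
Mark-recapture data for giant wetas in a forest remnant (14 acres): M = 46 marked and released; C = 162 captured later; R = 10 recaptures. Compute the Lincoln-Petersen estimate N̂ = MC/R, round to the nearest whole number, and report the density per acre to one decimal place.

density ≈ 53.2 giant wetas per acre

N̂ = 46·162/10 = 7452/10 ≈ 745.2 → 745
Density = N̂ / area = 745 / 14 ≈ 53.21 → 53.2 per acre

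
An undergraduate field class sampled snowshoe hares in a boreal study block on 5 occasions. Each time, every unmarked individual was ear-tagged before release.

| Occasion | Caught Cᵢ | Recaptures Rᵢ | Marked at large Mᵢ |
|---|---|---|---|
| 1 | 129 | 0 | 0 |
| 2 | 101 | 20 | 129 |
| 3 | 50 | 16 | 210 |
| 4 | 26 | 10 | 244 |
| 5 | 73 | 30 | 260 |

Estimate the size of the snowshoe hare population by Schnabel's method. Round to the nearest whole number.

Σ MᵢCᵢ = 0·129 + 129·101 + 210·50 + 244·26 + 260·73 = 0 + 13029 + 10500 + 6344 + 18980 = 48853
Σ Rᵢ = 0 + 20 + 16 + 10 + 30 = 76
N̂ = 48853 / 76 ≈ 642.8 → 643

N ≈ 643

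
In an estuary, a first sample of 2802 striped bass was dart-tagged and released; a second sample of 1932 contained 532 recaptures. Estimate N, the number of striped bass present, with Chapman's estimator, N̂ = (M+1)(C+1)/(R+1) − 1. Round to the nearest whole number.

N ≈ 10,164

N̂ = (2802+1)(1932+1)/(532+1) − 1 = 2803·1933/533 − 1
= 5418199/533 − 1 ≈ 10165.48 − 1 ≈ 10164.48 → 10164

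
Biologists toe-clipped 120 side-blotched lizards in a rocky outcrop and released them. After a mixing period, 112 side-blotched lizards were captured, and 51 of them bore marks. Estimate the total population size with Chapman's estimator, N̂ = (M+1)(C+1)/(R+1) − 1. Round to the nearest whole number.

N ≈ 262

N̂ = (120+1)(112+1)/(51+1) − 1 = 121·113/52 − 1
= 13673/52 − 1 ≈ 262.9 − 1 ≈ 261.9 → 262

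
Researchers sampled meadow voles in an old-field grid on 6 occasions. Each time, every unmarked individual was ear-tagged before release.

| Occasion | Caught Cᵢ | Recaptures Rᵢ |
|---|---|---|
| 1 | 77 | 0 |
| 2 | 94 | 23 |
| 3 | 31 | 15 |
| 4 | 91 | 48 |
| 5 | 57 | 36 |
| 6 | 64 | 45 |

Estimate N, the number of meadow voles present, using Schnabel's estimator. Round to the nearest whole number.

N ≈ 318

Marked at large before each occasion: Mᵢ = Σⱼ<ᵢ (Cⱼ − Rⱼ) → M1=0, M2=77, M3=148, M4=164, M5=207, M6=228
Σ MᵢCᵢ = 0·77 + 77·94 + 148·31 + 164·91 + 207·57 + 228·64 = 0 + 7238 + 4588 + 14924 + 11799 + 14592 = 53141
Σ Rᵢ = 0 + 23 + 15 + 48 + 36 + 45 = 167
N̂ = 53141 / 167 ≈ 318.2 → 318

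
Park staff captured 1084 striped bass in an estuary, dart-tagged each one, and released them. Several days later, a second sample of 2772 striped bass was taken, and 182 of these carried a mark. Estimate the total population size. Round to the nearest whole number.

N = (1084 × 2772) / 182 = 3004848 / 182 ≈ 16510.2 → 16510

N ≈ 16,510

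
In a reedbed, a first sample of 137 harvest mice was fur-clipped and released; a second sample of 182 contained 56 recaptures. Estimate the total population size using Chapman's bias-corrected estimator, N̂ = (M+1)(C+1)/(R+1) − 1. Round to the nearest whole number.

N ≈ 442

N̂ = (137+1)(182+1)/(56+1) − 1 = 138·183/57 − 1
= 25254/57 − 1 ≈ 443.1 − 1 ≈ 442.1 → 442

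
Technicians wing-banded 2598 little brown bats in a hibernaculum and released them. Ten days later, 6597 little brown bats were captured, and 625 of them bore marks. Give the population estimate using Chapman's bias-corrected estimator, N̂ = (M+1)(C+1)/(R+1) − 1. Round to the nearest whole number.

N ≈ 27,392

N̂ = (2598+1)(6597+1)/(625+1) − 1 = 2599·6598/626 − 1
= 17148202/626 − 1 ≈ 27393.3 − 1 ≈ 27392.3 → 27392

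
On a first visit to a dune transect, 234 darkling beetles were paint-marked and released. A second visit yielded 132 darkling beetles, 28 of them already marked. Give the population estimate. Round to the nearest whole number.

The marked fraction in the recapture sample should equal the marked fraction in the population: 28/132 = 234/N.
N = (234 × 132) / 28 = 30888 / 28 ≈ 1103.1 → 1103

N ≈ 1103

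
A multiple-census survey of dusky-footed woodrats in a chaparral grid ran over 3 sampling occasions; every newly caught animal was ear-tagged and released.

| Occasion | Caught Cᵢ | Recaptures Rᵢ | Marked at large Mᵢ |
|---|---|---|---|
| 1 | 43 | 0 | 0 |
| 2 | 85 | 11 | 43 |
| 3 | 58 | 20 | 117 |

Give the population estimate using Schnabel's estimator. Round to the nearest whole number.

N ≈ 337

Σ MᵢCᵢ = 0·43 + 43·85 + 117·58 = 0 + 3655 + 6786 = 10441
Σ Rᵢ = 0 + 11 + 20 = 31
N̂ = 10441 / 31 ≈ 336.8 → 337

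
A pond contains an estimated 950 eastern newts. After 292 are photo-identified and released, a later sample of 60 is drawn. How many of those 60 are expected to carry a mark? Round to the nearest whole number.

Expected recaptures E[R] = M·C / N.
E[R] = 292 × 60 / 950 = 17520 / 950 ≈ 18.4 → 18

expected recaptures ≈ 18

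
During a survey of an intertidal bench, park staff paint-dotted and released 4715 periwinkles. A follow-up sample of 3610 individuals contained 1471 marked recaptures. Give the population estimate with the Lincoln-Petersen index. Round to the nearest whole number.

N ≈ 11,571

Lincoln-Petersen assumes M/N = R/C, so N = M·C / R.
N = (4715 × 3610) / 1471 = 17021150 / 1471 ≈ 11571.1 → 11571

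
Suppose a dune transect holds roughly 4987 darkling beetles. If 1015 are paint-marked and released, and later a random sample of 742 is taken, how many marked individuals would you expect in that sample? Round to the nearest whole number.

expected recaptures ≈ 151

Expected recaptures E[R] = M·C / N.
E[R] = 1015 × 742 / 4987 = 753130 / 4987 ≈ 151.0 → 151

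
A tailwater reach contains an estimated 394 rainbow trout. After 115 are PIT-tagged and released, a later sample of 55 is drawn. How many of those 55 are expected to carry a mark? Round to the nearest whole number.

expected recaptures ≈ 16

The marked fraction of the population is 115/394, so in a sample of 55 expect C·(M/N) marked.
E[R] = 115 × 55 / 394 = 6325 / 394 ≈ 16.1 → 16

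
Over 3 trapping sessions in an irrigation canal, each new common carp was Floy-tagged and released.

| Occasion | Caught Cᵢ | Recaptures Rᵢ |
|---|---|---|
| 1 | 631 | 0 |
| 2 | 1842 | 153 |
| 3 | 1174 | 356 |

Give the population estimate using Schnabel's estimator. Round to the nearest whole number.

Marked at large before each occasion: Mᵢ = Σⱼ<ᵢ (Cⱼ − Rⱼ) → M1=0, M2=631, M3=2320
Σ MᵢCᵢ = 0·631 + 631·1842 + 2320·1174 = 0 + 1162302 + 2723680 = 3885982
Σ Rᵢ = 0 + 153 + 356 = 509
N̂ = 3885982 / 509 ≈ 7634.5 → 7635

N ≈ 7635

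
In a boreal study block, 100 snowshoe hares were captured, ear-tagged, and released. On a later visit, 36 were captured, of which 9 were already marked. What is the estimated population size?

Lincoln-Petersen assumes M/N = R/C, so N = M·C / R.
N = (100 × 36) / 9 = 3600 / 9 = 400

N = 400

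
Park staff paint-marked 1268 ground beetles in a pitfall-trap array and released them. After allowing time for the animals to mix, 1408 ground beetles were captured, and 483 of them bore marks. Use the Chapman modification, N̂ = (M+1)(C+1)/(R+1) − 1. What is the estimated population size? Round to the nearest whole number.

N ≈ 3693

N̂ = (1268+1)(1408+1)/(483+1) − 1 = 1269·1409/484 − 1
= 1788021/484 − 1 ≈ 3694.3 − 1 ≈ 3693.3 → 3693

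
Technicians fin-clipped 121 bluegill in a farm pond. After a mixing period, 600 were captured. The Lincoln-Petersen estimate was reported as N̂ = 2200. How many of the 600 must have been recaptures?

R = 33

From N = M·C/R: R = M·C / N = 121·600 / 2200 = 72600 / 2200 = 33.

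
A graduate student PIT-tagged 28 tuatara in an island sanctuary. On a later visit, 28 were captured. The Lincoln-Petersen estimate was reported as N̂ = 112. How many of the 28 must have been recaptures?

From N = M·C/R: R = M·C / N = 28·28 / 112 = 784 / 112 = 7.

R = 7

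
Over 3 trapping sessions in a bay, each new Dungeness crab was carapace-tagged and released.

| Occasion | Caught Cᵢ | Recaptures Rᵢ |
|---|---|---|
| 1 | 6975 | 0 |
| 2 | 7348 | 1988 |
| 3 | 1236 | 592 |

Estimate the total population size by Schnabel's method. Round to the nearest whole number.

N ≈ 25,775

Marked at large before each occasion: Mᵢ = Σⱼ<ᵢ (Cⱼ − Rⱼ) → M1=0, M2=6975, M3=12335
Σ MᵢCᵢ = 0·6975 + 6975·7348 + 12335·1236 = 0 + 51252300 + 15246060 = 66498360
Σ Rᵢ = 0 + 1988 + 592 = 2580
N̂ = 66498360 / 2580 ≈ 25774.6 → 25775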